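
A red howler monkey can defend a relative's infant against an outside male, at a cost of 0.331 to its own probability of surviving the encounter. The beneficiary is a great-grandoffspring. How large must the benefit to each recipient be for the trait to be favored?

2.648

r to a great-grandoffspring = 1/8 (three parent–offspring links: r = (1/2)^3 = 1/8).
Hamilton's rule with n recipients of equal r: n·r·B > C, so B > C/(n·r) = 0.331/(1·0.125) = 2.648.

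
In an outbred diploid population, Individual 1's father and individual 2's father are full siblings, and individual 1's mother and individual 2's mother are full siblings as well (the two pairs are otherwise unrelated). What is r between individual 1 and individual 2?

0.25

Independent pedigree routes through distinct common ancestors add.
Individual 1 and individual 2 are related in two ways: first cousins through their fathers (r = 1/8) and first cousins through their mothers (r = 1/8) — i.e. double first cousins.
r = 1/8 + 1/8 = 1/4 = 0.25.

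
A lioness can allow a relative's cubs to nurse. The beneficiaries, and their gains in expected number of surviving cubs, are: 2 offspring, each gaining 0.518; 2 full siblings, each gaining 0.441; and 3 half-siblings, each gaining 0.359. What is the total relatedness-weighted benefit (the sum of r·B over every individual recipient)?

r to an offspring = 1/2 (one parent–offspring link: r = (1/2)^1 = 1/2).
r to a full sibling = 1/2 (full sibs share both parents — two paths of length 2: r = 2·(1/2)^2 = 1/2).
r to a half-sibling = 1/4 (half-sibs share one parent — one path of length 2: r = (1/2)^2 = 1/4).
Summing one r·B term per recipient: 2·0.5·0.518 + 2·0.5·0.441 + 3·0.25·0.359 = 1.22825.

1.22825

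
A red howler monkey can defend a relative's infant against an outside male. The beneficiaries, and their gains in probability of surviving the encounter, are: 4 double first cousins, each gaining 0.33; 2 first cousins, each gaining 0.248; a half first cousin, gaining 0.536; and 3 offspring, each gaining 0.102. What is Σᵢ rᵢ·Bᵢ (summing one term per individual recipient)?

r to a double first cousin = 1/4 (double first cousins share both grandparent pairs — four paths of length 4: r = 4·(1/2)^4 = 1/4).
r to a first cousin = 1/8 (first cousins share one grandparent pair — two paths of length 4: r = 2·(1/2)^4 = 1/8).
r to a half first cousin = 0.0625 (half first cousins share one grandparent — one path of length 4: r = (1/2)^4 = 1/16).
r to an offspring = 0.5 (one parent–offspring link: r = (1/2)^1 = 1/2).
Summing one r·B term per recipient: 4·0.25·0.33 + 2·0.125·0.248 + 1·0.0625·0.536 + 3·0.5·0.102 = 0.5785.

0.5785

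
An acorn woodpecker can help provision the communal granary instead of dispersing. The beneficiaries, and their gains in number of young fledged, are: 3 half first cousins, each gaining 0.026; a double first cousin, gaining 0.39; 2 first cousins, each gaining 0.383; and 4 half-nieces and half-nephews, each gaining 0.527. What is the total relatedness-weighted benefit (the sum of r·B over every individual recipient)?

0.461625

r to a half first cousin = 0.0625 (half first cousins share one grandparent — one path of length 4: r = (1/2)^4 = 1/16).
r to a double first cousin = 0.25 (double first cousins share both grandparent pairs — four paths of length 4: r = 4·(1/2)^4 = 1/4).
r to a first cousin = 1/8 (first cousins share one grandparent pair — two paths of length 4: r = 2·(1/2)^4 = 1/8).
r to a half-niece or half-nephew = 1/8 (half-aunt/uncle↔niece/nephew: one path of length 3: r = (1/2)^3 = 1/8).
Summing one r·B term per recipient: 3·0.0625·0.026 + 1·0.25·0.39 + 2·0.125·0.383 + 4·0.125·0.527 = 0.461625.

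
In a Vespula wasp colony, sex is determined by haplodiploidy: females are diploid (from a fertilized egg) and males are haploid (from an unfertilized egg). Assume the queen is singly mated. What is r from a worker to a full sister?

Haplodiploid full sisters inherit their father's entire haploid genome identically (contributing 1/2) and on average half of their mother's contribution (1/2 · 1/2 = 1/4); r = 1/2 + 1/4 = 3/4.

0.75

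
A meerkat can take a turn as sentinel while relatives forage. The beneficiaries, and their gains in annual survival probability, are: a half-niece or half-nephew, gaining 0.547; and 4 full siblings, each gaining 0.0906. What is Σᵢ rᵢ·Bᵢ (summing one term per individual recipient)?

0.249575

r to a half-niece or half-nephew = 1/8 (half-aunt/uncle↔niece/nephew: one path of length 3: r = (1/2)^3 = 1/8).
r to a full sibling = 1/2 (full sibs share both parents — two paths of length 2: r = 2·(1/2)^2 = 1/2).
Summing one r·B term per recipient: 1·0.125·0.547 + 4·0.5·0.0906 = 0.249575.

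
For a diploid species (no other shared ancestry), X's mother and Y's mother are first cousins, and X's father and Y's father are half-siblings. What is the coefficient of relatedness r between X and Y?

0.09375

With two independent routes of shared ancestry, r is the sum of the two contributions.
X and Y are related in two ways: second cousins through their mothers (r = 1/32) and half first cousins through their fathers (r = 1/16).
r = 1/32 + 1/16 = 0.09375.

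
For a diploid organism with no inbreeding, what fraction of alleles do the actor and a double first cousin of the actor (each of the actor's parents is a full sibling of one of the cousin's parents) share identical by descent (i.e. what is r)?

0.25

Each parent–offspring link contributes a factor of 1/2, and independent paths through distinct common ancestors add.
Double first cousins share both grandparent pairs — four paths of length 4: r = 4·(1/2)^4 = 1/4.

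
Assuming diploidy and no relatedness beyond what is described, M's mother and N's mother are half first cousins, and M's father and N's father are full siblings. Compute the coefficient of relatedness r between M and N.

Relatedness sums over independent paths through distinct common ancestors.
M and N are related in two ways: half second cousins through their mothers (r = 1/64) and first cousins through their fathers (r = 1/8).
r = 1/64 + 1/8 = 9/64 = 0.140625.

0.140625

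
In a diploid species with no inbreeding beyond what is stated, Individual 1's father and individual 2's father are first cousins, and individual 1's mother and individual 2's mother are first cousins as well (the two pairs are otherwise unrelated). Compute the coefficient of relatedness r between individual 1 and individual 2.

Relatedness sums over independent paths through distinct common ancestors.
Individual 1 and individual 2 are related in two ways: second cousins through their fathers (r = 1/32) and second cousins through their mothers (r = 1/32).
r = 1/32 + 1/32 = 0.0625.

0.0625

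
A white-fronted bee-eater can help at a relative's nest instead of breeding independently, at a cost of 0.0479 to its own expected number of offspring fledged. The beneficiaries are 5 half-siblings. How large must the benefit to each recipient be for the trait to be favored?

0.0383

r to a half-sibling = 0.25 (half-sibs share one parent — one path of length 2: r = (1/2)^2 = 1/4).
Hamilton's rule with n recipients of equal r: n·r·B > C, so B > C/(n·r) = 0.0479/(5·0.25) = 0.0383.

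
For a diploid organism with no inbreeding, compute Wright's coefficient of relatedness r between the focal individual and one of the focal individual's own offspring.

Each parent–offspring link contributes a factor of 1/2, and independent paths through distinct common ancestors add.
One parent–offspring link: r = (1/2)^1 = 1/2.

0.5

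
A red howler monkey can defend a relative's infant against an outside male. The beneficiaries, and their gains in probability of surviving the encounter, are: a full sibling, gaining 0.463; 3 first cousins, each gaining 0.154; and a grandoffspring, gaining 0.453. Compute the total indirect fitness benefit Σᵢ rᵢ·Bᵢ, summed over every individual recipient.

0.4025

r to a full sibling = 0.5 (full sibs share both parents — two paths of length 2: r = 2·(1/2)^2 = 1/2).
r to a first cousin = 1/8 (first cousins share one grandparent pair — two paths of length 4: r = 2·(1/2)^4 = 1/8).
r to a grandoffspring = 0.25 (two parent–offspring links: r = (1/2)^2 = 1/4).
Summing one r·B term per recipient: 1·0.5·0.463 + 3·0.125·0.154 + 1·0.25·0.453 = 0.4025.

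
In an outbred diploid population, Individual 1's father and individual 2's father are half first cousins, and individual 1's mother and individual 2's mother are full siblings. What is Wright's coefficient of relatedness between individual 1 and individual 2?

Relatedness sums over independent paths through distinct common ancestors.
Individual 1 and individual 2 are related in two ways: half second cousins through their fathers (r = 1/64) and first cousins through their mothers (r = 1/8).
r = 1/64 + 1/8 = 9/64 = 0.140625.

0.140625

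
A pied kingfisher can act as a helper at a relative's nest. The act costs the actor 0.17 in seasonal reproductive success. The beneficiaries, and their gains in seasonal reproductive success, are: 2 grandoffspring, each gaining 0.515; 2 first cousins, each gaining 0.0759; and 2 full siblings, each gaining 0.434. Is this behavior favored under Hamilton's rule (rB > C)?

Yes

Hamilton's rule: the trait is favored when the sum of r·B over every recipient exceeds the actor's cost C.
r to a grandoffspring = 0.25 (two parent–offspring links: r = (1/2)^2 = 1/4).
r to a first cousin = 1/8 (first cousins share one grandparent pair — two paths of length 4: r = 2·(1/2)^4 = 1/8).
r to a full sibling = 0.5 (full sibs share both parents — two paths of length 2: r = 2·(1/2)^2 = 1/2).
Summing one r·B term per recipient: 2·0.25·0.515 + 2·0.125·0.0759 + 2·0.5·0.434 = 0.710475.
0.710475 > 0.17: the indirect benefit exceeds the cost.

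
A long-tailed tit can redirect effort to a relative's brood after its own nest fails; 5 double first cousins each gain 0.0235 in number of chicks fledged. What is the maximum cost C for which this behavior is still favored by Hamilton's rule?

r to a double first cousin = 0.25 (double first cousins share both grandparent pairs — four paths of length 4: r = 4·(1/2)^4 = 1/4).
Hamilton's rule: n·r·B > C, so the trait is favored while C < n·r·B = 5·0.25·0.0235 = 0.029375.

0.029375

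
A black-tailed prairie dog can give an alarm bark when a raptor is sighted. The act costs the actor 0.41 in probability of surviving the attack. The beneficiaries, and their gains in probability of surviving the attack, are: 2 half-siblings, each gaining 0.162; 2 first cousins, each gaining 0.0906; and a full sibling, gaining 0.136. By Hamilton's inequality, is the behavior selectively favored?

Hamilton's rule: the trait is favored when the sum of r·B over every recipient exceeds the actor's cost C.
r to a half-sibling = 0.25 (half-sibs share one parent — one path of length 2: r = (1/2)^2 = 1/4).
r to a first cousin = 1/8 (first cousins share one grandparent pair — two paths of length 4: r = 2·(1/2)^4 = 1/8).
r to a full sibling = 1/2 (full sibs share both parents — two paths of length 2: r = 2·(1/2)^2 = 1/2).
Summing one r·B term per recipient: 2·0.25·0.162 + 2·0.125·0.0906 + 1·0.5·0.136 = 0.17165.
0.17165 < 0.41: the indirect benefit is less than the cost.

No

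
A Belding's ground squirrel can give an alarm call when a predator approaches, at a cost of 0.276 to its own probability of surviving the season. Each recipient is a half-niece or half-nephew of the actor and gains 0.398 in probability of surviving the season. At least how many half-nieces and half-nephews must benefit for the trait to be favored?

r to a half-niece or half-nephew = 1/8 (half-aunt/uncle↔niece/nephew: one path of length 3: r = (1/2)^3 = 1/8).
Hamilton's rule: n·r·B > C  ⇒  n > C/(r·B) = 0.276/(0.125·0.398) = 5.548.
The smallest integer exceeding 5.548 is 6.

6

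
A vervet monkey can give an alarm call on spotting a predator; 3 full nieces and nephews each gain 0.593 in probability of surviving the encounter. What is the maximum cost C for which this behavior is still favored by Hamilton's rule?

0.44475

r to a full niece or nephew = 0.25 (full aunt/uncle↔niece/nephew: two paths of length 3 through the shared grandparent pair: r = 2·(1/2)^3 = 1/4).
Hamilton's rule: n·r·B > C, so the trait is favored while C < n·r·B = 3·0.25·0.593 = 0.44475.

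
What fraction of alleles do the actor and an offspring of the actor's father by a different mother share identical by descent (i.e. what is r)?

0.25

Each parent–offspring link contributes a factor of 1/2, and independent paths through distinct common ancestors add.
Half-sibs share one parent — one path of length 2: r = (1/2)^2 = 1/4.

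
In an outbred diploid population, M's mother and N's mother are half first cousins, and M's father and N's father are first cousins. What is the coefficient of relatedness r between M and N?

With two independent routes of shared ancestry, r is the sum of the two contributions.
M and N are related in two ways: half second cousins through their mothers (r = 1/64) and second cousins through their fathers (r = 1/32).
r = 1/64 + 1/32 = 0.046875.

0.046875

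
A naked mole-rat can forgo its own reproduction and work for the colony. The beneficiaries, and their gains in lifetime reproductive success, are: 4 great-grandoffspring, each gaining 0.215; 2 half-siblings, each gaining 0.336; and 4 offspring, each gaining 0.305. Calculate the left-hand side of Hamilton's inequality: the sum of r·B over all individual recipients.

r to a great-grandoffspring = 1/8 (three parent–offspring links: r = (1/2)^3 = 1/8).
r to a half-sibling = 1/4 (half-sibs share one parent — one path of length 2: r = (1/2)^2 = 1/4).
r to an offspring = 1/2 (one parent–offspring link: r = (1/2)^1 = 1/2).
Summing one r·B term per recipient: 4·0.125·0.215 + 2·0.25·0.336 + 4·0.5·0.305 = 0.8855.

0.8855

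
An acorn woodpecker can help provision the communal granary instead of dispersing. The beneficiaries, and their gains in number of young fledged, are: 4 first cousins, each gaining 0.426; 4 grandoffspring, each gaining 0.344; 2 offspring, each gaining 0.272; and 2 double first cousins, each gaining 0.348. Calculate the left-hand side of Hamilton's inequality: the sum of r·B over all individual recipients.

1.003

r to a first cousin = 0.125 (first cousins share one grandparent pair — two paths of length 4: r = 2·(1/2)^4 = 1/8).
r to a grandoffspring = 1/4 (two parent–offspring links: r = (1/2)^2 = 1/4).
r to an offspring = 1/2 (one parent–offspring link: r = (1/2)^1 = 1/2).
r to a double first cousin = 1/4 (double first cousins share both grandparent pairs — four paths of length 4: r = 4·(1/2)^4 = 1/4).
Summing one r·B term per recipient: 4·0.125·0.426 + 4·0.25·0.344 + 2·0.5·0.272 + 2·0.25·0.348 = 1.003.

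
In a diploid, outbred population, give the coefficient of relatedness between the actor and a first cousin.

0.125

Each parent–offspring link contributes a factor of 1/2, and independent paths through distinct common ancestors add.
First cousins share one grandparent pair — two paths of length 4: r = 2·(1/2)^4 = 1/8.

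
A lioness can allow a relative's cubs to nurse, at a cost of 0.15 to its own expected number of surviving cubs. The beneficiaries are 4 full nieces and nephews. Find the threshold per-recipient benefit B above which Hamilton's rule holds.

r to a full niece or nephew = 1/4 (full aunt/uncle↔niece/nephew: two paths of length 3 through the shared grandparent pair: r = 2·(1/2)^3 = 1/4).
Hamilton's rule with n recipients of equal r: n·r·B > C, so B > C/(n·r) = 0.15/(4·0.25) = 0.15.

0.15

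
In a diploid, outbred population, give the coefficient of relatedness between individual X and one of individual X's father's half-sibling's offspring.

0.0625

Each parent–offspring link contributes a factor of 1/2, and independent paths through distinct common ancestors add.
Half first cousins share one grandparent — one path of length 4: r = (1/2)^4 = 1/16.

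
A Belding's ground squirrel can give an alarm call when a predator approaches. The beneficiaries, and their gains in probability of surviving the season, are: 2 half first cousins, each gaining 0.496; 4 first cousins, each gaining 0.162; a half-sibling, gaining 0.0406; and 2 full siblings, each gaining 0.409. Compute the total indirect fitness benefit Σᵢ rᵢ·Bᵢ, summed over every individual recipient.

r to a half first cousin = 0.0625 (half first cousins share one grandparent — one path of length 4: r = (1/2)^4 = 1/16).
r to a first cousin = 0.125 (first cousins share one grandparent pair — two paths of length 4: r = 2·(1/2)^4 = 1/8).
r to a half-sibling = 1/4 (half-sibs share one parent — one path of length 2: r = (1/2)^2 = 1/4).
r to a full sibling = 0.5 (full sibs share both parents — two paths of length 2: r = 2·(1/2)^2 = 1/2).
Summing one r·B term per recipient: 2·0.0625·0.496 + 4·0.125·0.162 + 1·0.25·0.0406 + 2·0.5·0.409 = 0.56215.

0.56215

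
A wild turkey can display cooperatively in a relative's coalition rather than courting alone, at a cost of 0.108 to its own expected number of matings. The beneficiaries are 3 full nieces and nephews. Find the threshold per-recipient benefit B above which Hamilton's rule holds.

r to a full niece or nephew = 0.25 (full aunt/uncle↔niece/nephew: two paths of length 3 through the shared grandparent pair: r = 2·(1/2)^3 = 1/4).
Hamilton's rule with n recipients of equal r: n·r·B > C, so B > C/(n·r) = 0.108/(3·0.25) = 0.144.

0.144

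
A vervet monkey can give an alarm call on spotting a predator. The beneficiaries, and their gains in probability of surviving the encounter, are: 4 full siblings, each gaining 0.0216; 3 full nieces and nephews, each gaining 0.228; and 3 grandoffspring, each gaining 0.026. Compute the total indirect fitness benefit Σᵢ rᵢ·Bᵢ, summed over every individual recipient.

r to a full sibling = 0.5 (full sibs share both parents — two paths of length 2: r = 2·(1/2)^2 = 1/2).
r to a full niece or nephew = 0.25 (full aunt/uncle↔niece/nephew: two paths of length 3 through the shared grandparent pair: r = 2·(1/2)^3 = 1/4).
r to a grandoffspring = 1/4 (two parent–offspring links: r = (1/2)^2 = 1/4).
Summing one r·B term per recipient: 4·0.5·0.0216 + 3·0.25·0.228 + 3·0.25·0.026 = 0.2337.

0.2337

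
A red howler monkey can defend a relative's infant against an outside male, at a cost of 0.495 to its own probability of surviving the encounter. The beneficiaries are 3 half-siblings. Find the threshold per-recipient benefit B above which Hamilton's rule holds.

r to a half-sibling = 1/4 (half-sibs share one parent — one path of length 2: r = (1/2)^2 = 1/4).
Hamilton's rule with n recipients of equal r: n·r·B > C, so B > C/(n·r) = 0.495/(3·0.25) = 0.66.

0.66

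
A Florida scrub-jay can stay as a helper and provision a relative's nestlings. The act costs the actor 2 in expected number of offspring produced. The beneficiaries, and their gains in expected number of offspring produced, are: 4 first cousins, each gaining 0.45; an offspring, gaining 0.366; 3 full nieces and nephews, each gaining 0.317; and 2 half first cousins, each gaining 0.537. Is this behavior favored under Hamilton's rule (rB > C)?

Hamilton's rule: the trait is favored when the sum of r·B over every recipient exceeds the actor's cost C.
r to a first cousin = 1/8 (first cousins share one grandparent pair — two paths of length 4: r = 2·(1/2)^4 = 1/8).
r to an offspring = 1/2 (one parent–offspring link: r = (1/2)^1 = 1/2).
r to a full niece or nephew = 0.25 (full aunt/uncle↔niece/nephew: two paths of length 3 through the shared grandparent pair: r = 2·(1/2)^3 = 1/4).
r to a half first cousin = 0.0625 (half first cousins share one grandparent — one path of length 4: r = (1/2)^4 = 1/16).
Summing one r·B term per recipient: 4·0.125·0.45 + 1·0.5·0.366 + 3·0.25·0.317 + 2·0.0625·0.537 = 0.712875.
0.712875 < 2: the indirect benefit is less than the cost.

No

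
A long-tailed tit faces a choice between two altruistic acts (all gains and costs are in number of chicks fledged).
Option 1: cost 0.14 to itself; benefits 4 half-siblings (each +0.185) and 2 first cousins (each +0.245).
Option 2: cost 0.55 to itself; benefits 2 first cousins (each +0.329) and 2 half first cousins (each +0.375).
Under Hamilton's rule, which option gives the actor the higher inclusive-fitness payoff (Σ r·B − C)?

Option 1: r to a half-sibling = 0.25.
Option 1: r to a first cousin = 0.125.
Option 1: Σ r·B − C = (4·0.25·0.185 + 2·0.125·0.245) − 0.14 = 0.10625.
Option 2: r to a first cousin = 0.125.
Option 2: r to a half first cousin = 0.0625.
Option 2: Σ r·B − C = (2·0.125·0.329 + 2·0.0625·0.375) − 0.55 = -0.420875.
Option 1 has the higher net inclusive-fitness payoff.

Option 1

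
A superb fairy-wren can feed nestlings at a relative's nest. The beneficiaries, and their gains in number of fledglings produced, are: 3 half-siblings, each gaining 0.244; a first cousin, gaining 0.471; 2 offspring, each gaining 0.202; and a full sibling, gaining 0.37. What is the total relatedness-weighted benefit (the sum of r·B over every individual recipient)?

0.628875

r to a half-sibling = 0.25 (half-sibs share one parent — one path of length 2: r = (1/2)^2 = 1/4).
r to a first cousin = 0.125 (first cousins share one grandparent pair — two paths of length 4: r = 2·(1/2)^4 = 1/8).
r to an offspring = 1/2 (one parent–offspring link: r = (1/2)^1 = 1/2).
r to a full sibling = 1/2 (full sibs share both parents — two paths of length 2: r = 2·(1/2)^2 = 1/2).
Summing one r·B term per recipient: 3·0.25·0.244 + 1·0.125·0.471 + 2·0.5·0.202 + 1·0.5·0.37 = 0.628875.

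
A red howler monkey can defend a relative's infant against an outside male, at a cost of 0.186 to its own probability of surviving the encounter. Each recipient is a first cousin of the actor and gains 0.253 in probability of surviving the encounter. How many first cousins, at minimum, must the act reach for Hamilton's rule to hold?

r to a first cousin = 1/8 (first cousins share one grandparent pair — two paths of length 4: r = 2·(1/2)^4 = 1/8).
Hamilton's rule: n·r·B > C  ⇒  n > C/(r·B) = 0.186/(0.125·0.253) = 5.881.
The smallest integer exceeding 5.881 is 6.

6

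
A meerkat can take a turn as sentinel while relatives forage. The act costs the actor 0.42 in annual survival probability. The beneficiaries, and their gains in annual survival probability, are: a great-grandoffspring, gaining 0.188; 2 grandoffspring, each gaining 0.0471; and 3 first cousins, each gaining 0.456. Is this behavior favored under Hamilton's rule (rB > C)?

Hamilton's rule: the trait is favored when the sum of r·B over every recipient exceeds the actor's cost C.
r to a great-grandoffspring = 0.125 (three parent–offspring links: r = (1/2)^3 = 1/8).
r to a grandoffspring = 0.25 (two parent–offspring links: r = (1/2)^2 = 1/4).
r to a first cousin = 0.125 (first cousins share one grandparent pair — two paths of length 4: r = 2·(1/2)^4 = 1/8).
Summing one r·B term per recipient: 1·0.125·0.188 + 2·0.25·0.0471 + 3·0.125·0.456 = 0.21805.
0.21805 < 0.42: the indirect benefit is less than the cost.

No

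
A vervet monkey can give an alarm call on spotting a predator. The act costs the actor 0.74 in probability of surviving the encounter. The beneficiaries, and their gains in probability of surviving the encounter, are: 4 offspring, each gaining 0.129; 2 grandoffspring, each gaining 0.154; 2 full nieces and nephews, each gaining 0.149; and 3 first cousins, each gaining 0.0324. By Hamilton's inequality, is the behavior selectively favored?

Hamilton's rule: the trait is favored when the sum of r·B over every recipient exceeds the actor's cost C.
r to an offspring = 1/2 (one parent–offspring link: r = (1/2)^1 = 1/2).
r to a grandoffspring = 0.25 (two parent–offspring links: r = (1/2)^2 = 1/4).
r to a full niece or nephew = 1/4 (full aunt/uncle↔niece/nephew: two paths of length 3 through the shared grandparent pair: r = 2·(1/2)^3 = 1/4).
r to a first cousin = 1/8 (first cousins share one grandparent pair — two paths of length 4: r = 2·(1/2)^4 = 1/8).
Summing one r·B term per recipient: 4·0.5·0.129 + 2·0.25·0.154 + 2·0.25·0.149 + 3·0.125·0.0324 = 0.42165.
0.42165 < 0.74: the indirect benefit is less than the cost.

No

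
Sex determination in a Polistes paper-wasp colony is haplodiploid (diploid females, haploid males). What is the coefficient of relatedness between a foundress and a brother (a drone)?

Her haploid brother carries none of their father's genes and a random half of their mother's genome; that half matches the maternal half of her own genome with probability 1/2: r = 1/2 · 1/2 = 1/4.

0.25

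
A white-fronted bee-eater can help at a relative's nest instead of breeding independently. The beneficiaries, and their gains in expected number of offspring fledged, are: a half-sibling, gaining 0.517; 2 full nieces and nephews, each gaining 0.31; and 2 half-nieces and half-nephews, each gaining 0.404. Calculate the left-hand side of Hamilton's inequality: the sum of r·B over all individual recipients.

0.38525

r to a half-sibling = 0.25 (half-sibs share one parent — one path of length 2: r = (1/2)^2 = 1/4).
r to a full niece or nephew = 0.25 (full aunt/uncle↔niece/nephew: two paths of length 3 through the shared grandparent pair: r = 2·(1/2)^3 = 1/4).
r to a half-niece or half-nephew = 0.125 (half-aunt/uncle↔niece/nephew: one path of length 3: r = (1/2)^3 = 1/8).
Summing one r·B term per recipient: 1·0.25·0.517 + 2·0.25·0.31 + 2·0.125·0.404 = 0.38525.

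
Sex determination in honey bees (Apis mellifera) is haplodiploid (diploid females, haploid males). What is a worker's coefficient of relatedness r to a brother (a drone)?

0.25

Her haploid brother carries none of their father's genes and a random half of their mother's genome; that half matches the maternal half of her own genome with probability 1/2: r = 1/2 · 1/2 = 1/4.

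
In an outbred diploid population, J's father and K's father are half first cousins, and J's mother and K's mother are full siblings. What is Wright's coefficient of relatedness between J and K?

Independent pedigree routes through distinct common ancestors add.
J and K are related in two ways: half second cousins through their fathers (r = 1/64) and first cousins through their mothers (r = 1/8).
r = 1/64 + 1/8 = 9/64 = 0.140625.

0.140625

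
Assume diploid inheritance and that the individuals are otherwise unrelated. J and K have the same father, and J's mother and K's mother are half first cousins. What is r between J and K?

Wright's path rule: contributions from independent ancestry routes add.
J and K are related in two ways: half-sibs through their shared father (r = 1/4) and half second cousins through their mothers (r = 1/64).
r = 1/4 + 1/64 = 0.265625.

0.265625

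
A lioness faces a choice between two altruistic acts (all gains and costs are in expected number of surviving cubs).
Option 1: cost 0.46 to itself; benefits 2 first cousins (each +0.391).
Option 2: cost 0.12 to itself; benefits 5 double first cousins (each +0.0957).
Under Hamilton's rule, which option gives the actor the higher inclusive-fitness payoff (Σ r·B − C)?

Option 2

Option 1: r to a first cousin = 0.125.
Option 1: Σ r·B − C = (2·0.125·0.391) − 0.46 = -0.36225.
Option 2: r to a double first cousin = 0.25.
Option 2: Σ r·B − C = (5·0.25·0.0957) − 0.12 = -0.000375.
Option 2 has the higher net inclusive-fitness payoff.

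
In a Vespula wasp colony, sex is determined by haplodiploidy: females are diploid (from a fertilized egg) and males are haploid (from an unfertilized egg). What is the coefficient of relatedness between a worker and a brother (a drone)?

0.25

Her haploid brother carries none of their father's genes and a random half of their mother's genome; that half matches the maternal half of her own genome with probability 1/2: r = 1/2 · 1/2 = 1/4.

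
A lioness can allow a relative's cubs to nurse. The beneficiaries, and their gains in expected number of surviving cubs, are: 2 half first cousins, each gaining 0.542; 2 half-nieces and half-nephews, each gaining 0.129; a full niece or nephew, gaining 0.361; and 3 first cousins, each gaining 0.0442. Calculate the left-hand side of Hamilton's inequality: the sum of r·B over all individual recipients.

r to a half first cousin = 0.0625 (half first cousins share one grandparent — one path of length 4: r = (1/2)^4 = 1/16).
r to a half-niece or half-nephew = 0.125 (half-aunt/uncle↔niece/nephew: one path of length 3: r = (1/2)^3 = 1/8).
r to a full niece or nephew = 1/4 (full aunt/uncle↔niece/nephew: two paths of length 3 through the shared grandparent pair: r = 2·(1/2)^3 = 1/4).
r to a first cousin = 1/8 (first cousins share one grandparent pair — two paths of length 4: r = 2·(1/2)^4 = 1/8).
Summing one r·B term per recipient: 2·0.0625·0.542 + 2·0.125·0.129 + 1·0.25·0.361 + 3·0.125·0.0442 = 0.206825.

0.206825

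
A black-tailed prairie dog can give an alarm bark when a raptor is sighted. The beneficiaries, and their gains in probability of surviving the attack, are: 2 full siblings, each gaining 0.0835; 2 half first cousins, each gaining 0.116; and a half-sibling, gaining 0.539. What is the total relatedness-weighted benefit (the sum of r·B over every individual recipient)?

0.23275

r to a full sibling = 0.5 (full sibs share both parents — two paths of length 2: r = 2·(1/2)^2 = 1/2).
r to a half first cousin = 1/16 (half first cousins share one grandparent — one path of length 4: r = (1/2)^4 = 1/16).
r to a half-sibling = 0.25 (half-sibs share one parent — one path of length 2: r = (1/2)^2 = 1/4).
Summing one r·B term per recipient: 2·0.5·0.0835 + 2·0.0625·0.116 + 1·0.25·0.539 = 0.23275.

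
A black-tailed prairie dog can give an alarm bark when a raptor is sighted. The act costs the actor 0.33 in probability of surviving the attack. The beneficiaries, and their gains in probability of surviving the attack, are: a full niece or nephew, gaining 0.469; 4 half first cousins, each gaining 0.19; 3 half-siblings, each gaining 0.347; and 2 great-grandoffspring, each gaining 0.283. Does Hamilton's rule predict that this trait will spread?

Yes

Hamilton's rule: the trait is favored when the sum of r·B over every recipient exceeds the actor's cost C.
r to a full niece or nephew = 0.25 (full aunt/uncle↔niece/nephew: two paths of length 3 through the shared grandparent pair: r = 2·(1/2)^3 = 1/4).
r to a half first cousin = 0.0625 (half first cousins share one grandparent — one path of length 4: r = (1/2)^4 = 1/16).
r to a half-sibling = 1/4 (half-sibs share one parent — one path of length 2: r = (1/2)^2 = 1/4).
r to a great-grandoffspring = 0.125 (three parent–offspring links: r = (1/2)^3 = 1/8).
Summing one r·B term per recipient: 1·0.25·0.469 + 4·0.0625·0.19 + 3·0.25·0.347 + 2·0.125·0.283 = 0.49575.
0.49575 > 0.33: the indirect benefit exceeds the cost.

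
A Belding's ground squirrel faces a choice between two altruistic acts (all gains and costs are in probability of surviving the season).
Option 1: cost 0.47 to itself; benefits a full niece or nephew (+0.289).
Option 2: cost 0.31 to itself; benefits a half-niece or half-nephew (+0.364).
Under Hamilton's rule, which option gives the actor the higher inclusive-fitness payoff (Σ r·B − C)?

Option 1: r to a full niece or nephew = 0.25.
Option 1: Σ r·B − C = (1·0.25·0.289) − 0.47 = -0.39775.
Option 2: r to a half-niece or half-nephew = 0.125.
Option 2: Σ r·B − C = (1·0.125·0.364) − 0.31 = -0.2645.
Option 2 has the higher net inclusive-fitness payoff.

Option 2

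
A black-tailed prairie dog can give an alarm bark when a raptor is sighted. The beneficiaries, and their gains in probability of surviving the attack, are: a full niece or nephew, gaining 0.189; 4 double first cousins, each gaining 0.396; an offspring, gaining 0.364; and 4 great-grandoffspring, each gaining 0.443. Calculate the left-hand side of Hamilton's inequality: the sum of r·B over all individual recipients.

0.84675

r to a full niece or nephew = 0.25 (full aunt/uncle↔niece/nephew: two paths of length 3 through the shared grandparent pair: r = 2·(1/2)^3 = 1/4).
r to a double first cousin = 0.25 (double first cousins share both grandparent pairs — four paths of length 4: r = 4·(1/2)^4 = 1/4).
r to an offspring = 1/2 (one parent–offspring link: r = (1/2)^1 = 1/2).
r to a great-grandoffspring = 1/8 (three parent–offspring links: r = (1/2)^3 = 1/8).
Summing one r·B term per recipient: 1·0.25·0.189 + 4·0.25·0.396 + 1·0.5·0.364 + 4·0.125·0.443 = 0.84675.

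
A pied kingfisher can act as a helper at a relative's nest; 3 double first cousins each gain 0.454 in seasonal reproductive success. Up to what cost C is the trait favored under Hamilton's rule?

r to a double first cousin = 0.25 (double first cousins share both grandparent pairs — four paths of length 4: r = 4·(1/2)^4 = 1/4).
Hamilton's rule: n·r·B > C, so the trait is favored while C < n·r·B = 3·0.25·0.454 = 0.3405.

0.3405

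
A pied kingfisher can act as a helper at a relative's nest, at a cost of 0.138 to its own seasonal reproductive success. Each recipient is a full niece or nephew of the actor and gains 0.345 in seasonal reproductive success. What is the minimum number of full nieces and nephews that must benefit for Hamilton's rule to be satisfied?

2

r to a full niece or nephew = 1/4 (full aunt/uncle↔niece/nephew: two paths of length 3 through the shared grandparent pair: r = 2·(1/2)^3 = 1/4).
Hamilton's rule: n·r·B > C  ⇒  n > C/(r·B) = 0.138/(0.25·0.345) = 1.6.
The smallest integer exceeding 1.6 is 2.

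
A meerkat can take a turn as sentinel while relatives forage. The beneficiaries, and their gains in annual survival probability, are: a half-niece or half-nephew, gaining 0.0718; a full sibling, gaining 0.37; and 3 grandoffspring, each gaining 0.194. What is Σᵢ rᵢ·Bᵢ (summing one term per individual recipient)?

r to a half-niece or half-nephew = 0.125 (half-aunt/uncle↔niece/nephew: one path of length 3: r = (1/2)^3 = 1/8).
r to a full sibling = 1/2 (full sibs share both parents — two paths of length 2: r = 2·(1/2)^2 = 1/2).
r to a grandoffspring = 1/4 (two parent–offspring links: r = (1/2)^2 = 1/4).
Summing one r·B term per recipient: 1·0.125·0.0718 + 1·0.5·0.37 + 3·0.25·0.194 = 0.339475.

0.339475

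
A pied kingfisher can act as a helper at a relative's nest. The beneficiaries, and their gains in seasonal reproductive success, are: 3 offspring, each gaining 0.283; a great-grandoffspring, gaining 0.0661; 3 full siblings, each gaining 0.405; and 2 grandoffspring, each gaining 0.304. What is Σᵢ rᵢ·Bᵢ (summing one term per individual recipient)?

1.1922625

r to an offspring = 0.5 (one parent–offspring link: r = (1/2)^1 = 1/2).
r to a great-grandoffspring = 1/8 (three parent–offspring links: r = (1/2)^3 = 1/8).
r to a full sibling = 1/2 (full sibs share both parents — two paths of length 2: r = 2·(1/2)^2 = 1/2).
r to a grandoffspring = 0.25 (two parent–offspring links: r = (1/2)^2 = 1/4).
Summing one r·B term per recipient: 3·0.5·0.283 + 1·0.125·0.0661 + 3·0.5·0.405 + 2·0.25·0.304 = 1.1922625.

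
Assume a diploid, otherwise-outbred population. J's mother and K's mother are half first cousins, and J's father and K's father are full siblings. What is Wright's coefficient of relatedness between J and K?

With two independent routes of shared ancestry, r is the sum of the two contributions.
J and K are related in two ways: half second cousins through their mothers (r = 1/64) and first cousins through their fathers (r = 1/8).
r = 1/64 + 1/8 = 0.140625.

0.140625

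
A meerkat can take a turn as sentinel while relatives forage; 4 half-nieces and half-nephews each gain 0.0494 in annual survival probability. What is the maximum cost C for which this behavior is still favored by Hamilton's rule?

r to a half-niece or half-nephew = 0.125 (half-aunt/uncle↔niece/nephew: one path of length 3: r = (1/2)^3 = 1/8).
Hamilton's rule: n·r·B > C, so the trait is favored while C < n·r·B = 4·0.125·0.0494 = 0.0247.

0.0247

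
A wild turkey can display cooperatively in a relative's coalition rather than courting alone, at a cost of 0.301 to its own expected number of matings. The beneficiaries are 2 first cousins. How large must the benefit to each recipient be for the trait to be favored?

1.204

r to a first cousin = 1/8 (first cousins share one grandparent pair — two paths of length 4: r = 2·(1/2)^4 = 1/8).
Hamilton's rule with n recipients of equal r: n·r·B > C, so B > C/(n·r) = 0.301/(2·0.125) = 1.204.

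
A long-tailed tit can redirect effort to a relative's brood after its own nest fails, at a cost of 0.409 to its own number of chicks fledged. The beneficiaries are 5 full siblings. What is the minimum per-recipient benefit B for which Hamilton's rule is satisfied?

0.1636

r to a full sibling = 0.5 (full sibs share both parents — two paths of length 2: r = 2·(1/2)^2 = 1/2).
Hamilton's rule with n recipients of equal r: n·r·B > C, so B > C/(n·r) = 0.409/(5·0.5) = 0.1636.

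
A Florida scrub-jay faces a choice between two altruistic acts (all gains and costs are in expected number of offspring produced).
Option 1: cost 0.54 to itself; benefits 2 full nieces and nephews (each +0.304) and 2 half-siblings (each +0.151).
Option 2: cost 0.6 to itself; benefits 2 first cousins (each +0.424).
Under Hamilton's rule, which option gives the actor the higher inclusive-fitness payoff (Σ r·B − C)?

Option 1

Option 1: r to a full niece or nephew = 0.25.
Option 1: r to a half-sibling = 0.25.
Option 1: Σ r·B − C = (2·0.25·0.304 + 2·0.25·0.151) − 0.54 = -0.3125.
Option 2: r to a first cousin = 0.125.
Option 2: Σ r·B − C = (2·0.125·0.424) − 0.6 = -0.494.
Option 1 has the higher net inclusive-fitness payoff.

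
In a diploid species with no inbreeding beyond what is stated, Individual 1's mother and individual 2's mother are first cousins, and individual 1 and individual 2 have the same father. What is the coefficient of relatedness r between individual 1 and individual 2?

Independent pedigree routes through distinct common ancestors add.
Individual 1 and individual 2 are related in two ways: second cousins through their mothers (r = 1/32) and half-sibs through their shared father (r = 1/4).
r = 1/32 + 1/4 = 9/32 = 0.28125.

0.28125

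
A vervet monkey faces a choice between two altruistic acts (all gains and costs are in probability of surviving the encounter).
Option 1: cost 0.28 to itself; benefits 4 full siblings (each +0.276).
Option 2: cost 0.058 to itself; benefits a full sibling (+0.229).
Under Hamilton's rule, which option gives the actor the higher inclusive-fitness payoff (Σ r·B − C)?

Option 1

Option 1: r to a full sibling = 0.5.
Option 1: Σ r·B − C = (4·0.5·0.276) − 0.28 = 0.272.
Option 2: r to a full sibling = 0.5.
Option 2: Σ r·B − C = (1·0.5·0.229) − 0.058 = 0.0565.
Option 1 has the higher net inclusive-fitness payoff.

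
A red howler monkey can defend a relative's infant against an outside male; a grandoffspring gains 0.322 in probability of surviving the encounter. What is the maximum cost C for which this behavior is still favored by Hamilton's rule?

0.0805

r to a grandoffspring = 1/4 (two parent–offspring links: r = (1/2)^2 = 1/4).
Hamilton's rule: n·r·B > C, so the trait is favored while C < n·r·B = 1·0.25·0.322 = 0.0805.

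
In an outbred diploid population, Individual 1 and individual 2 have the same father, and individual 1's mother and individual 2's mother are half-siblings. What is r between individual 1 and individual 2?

0.3125

Relatedness sums over independent paths through distinct common ancestors.
Individual 1 and individual 2 are related in two ways: half-sibs through their shared father (r = 1/4) and half first cousins through their mothers (r = 1/16).
r = 1/4 + 1/16 = 0.3125.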